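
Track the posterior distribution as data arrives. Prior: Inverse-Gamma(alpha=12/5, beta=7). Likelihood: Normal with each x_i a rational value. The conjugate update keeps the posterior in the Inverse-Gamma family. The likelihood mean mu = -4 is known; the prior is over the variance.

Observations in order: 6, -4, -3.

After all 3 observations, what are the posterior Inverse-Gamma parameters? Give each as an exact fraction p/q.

alpha=39/10, beta=115/2

obs 1: x=6 → posterior Inverse-Gamma(29/10, 57)
obs 2: x=-4 → posterior Inverse-Gamma(17/5, 57)
obs 3: x=-3 → posterior Inverse-Gamma(39/10, 115/2)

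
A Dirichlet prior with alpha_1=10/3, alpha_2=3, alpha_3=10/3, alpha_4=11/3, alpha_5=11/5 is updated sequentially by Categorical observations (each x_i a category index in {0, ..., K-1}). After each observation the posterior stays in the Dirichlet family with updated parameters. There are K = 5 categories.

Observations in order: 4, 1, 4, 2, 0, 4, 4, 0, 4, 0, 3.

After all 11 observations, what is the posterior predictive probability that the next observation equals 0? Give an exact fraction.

95/398

obs 1: x=4 → posterior Dirichlet(10/3, 3, 10/3, 11/3, 16/5)
obs 2: x=1 → posterior Dirichlet(10/3, 4, 10/3, 11/3, 16/5)
obs 3: x=4 → posterior Dirichlet(10/3, 4, 10/3, 11/3, 21/5)
obs 4: x=2 → posterior Dirichlet(10/3, 4, 13/3, 11/3, 21/5)
obs 5: x=0 → posterior Dirichlet(13/3, 4, 13/3, 11/3, 21/5)
obs 6: x=4 → posterior Dirichlet(13/3, 4, 13/3, 11/3, 26/5)
obs 7: x=4 → posterior Dirichlet(13/3, 4, 13/3, 11/3, 31/5)
obs 8: x=0 → posterior Dirichlet(16/3, 4, 13/3, 11/3, 31/5)
obs 9: x=4 → posterior Dirichlet(16/3, 4, 13/3, 11/3, 36/5)
obs 10: x=0 → posterior Dirichlet(19/3, 4, 13/3, 11/3, 36/5)
obs 11: x=3 → posterior Dirichlet(19/3, 4, 13/3, 14/3, 36/5)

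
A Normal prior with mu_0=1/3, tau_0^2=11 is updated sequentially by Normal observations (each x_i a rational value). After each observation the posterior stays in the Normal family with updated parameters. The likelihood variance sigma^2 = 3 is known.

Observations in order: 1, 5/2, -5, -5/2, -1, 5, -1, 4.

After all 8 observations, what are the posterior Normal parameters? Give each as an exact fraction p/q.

obs 1: x=1 → posterior Normal(6/7, 33/14)
obs 2: x=5/2 → posterior Normal(79/50, 33/25)
obs 3: x=-5 → posterior Normal(-31/72, 11/12)
obs 4: x=-5/2 → posterior Normal(-43/47, 33/47)
obs 5: x=-1 → posterior Normal(-27/29, 33/58)
obs 6: x=5 → posterior Normal(1/69, 11/23)
obs 7: x=-1 → posterior Normal(-1/8, 33/80)
obs 8: x=4 → posterior Normal(34/91, 33/91)

mu_0=34/91, tau_0^2=33/91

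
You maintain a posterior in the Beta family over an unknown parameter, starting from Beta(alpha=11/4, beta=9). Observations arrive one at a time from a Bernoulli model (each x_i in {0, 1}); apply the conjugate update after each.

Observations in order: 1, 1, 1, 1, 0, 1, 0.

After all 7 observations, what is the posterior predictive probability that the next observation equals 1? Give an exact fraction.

obs 1: x=1 → posterior Beta(15/4, 9)
obs 2: x=1 → posterior Beta(19/4, 9)
obs 3: x=1 → posterior Beta(23/4, 9)
obs 4: x=1 → posterior Beta(27/4, 9)
obs 5: x=0 → posterior Beta(27/4, 10)
obs 6: x=1 → posterior Beta(31/4, 10)
obs 7: x=0 → posterior Beta(31/4, 11)

31/75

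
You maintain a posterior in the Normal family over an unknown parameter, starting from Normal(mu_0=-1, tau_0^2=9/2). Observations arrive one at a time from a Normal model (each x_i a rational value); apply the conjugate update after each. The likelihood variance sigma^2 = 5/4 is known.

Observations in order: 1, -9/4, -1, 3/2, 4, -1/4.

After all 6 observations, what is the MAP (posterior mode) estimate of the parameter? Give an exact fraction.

49/113

obs 1: x=1 → posterior Normal(13/23, 45/46)
obs 2: x=-9/4 → posterior Normal(-55/82, 45/82)
obs 3: x=-1 → posterior Normal(-91/118, 45/118)
obs 4: x=3/2 → posterior Normal(-37/154, 45/154)
obs 5: x=4 → posterior Normal(107/190, 9/38)
obs 6: x=-1/4 → posterior Normal(49/113, 45/226)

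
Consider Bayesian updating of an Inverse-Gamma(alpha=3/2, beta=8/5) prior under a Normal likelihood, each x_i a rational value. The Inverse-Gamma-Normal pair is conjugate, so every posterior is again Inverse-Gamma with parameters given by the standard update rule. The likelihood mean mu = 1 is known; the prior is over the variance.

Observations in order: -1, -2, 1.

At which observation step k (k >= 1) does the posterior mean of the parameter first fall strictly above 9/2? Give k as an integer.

k = 2

obs 1: x=-1 → posterior Inverse-Gamma(2, 18/5)
obs 2: x=-2 → posterior Inverse-Gamma(5/2, 81/10)
obs 3: x=1 → posterior Inverse-Gamma(3, 81/10)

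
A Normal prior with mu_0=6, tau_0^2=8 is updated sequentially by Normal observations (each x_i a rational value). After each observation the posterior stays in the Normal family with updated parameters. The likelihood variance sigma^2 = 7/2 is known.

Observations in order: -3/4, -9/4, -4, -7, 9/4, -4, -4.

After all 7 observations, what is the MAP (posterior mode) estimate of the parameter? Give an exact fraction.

obs 1: x=-3/4 → posterior Normal(30/23, 56/23)
obs 2: x=-9/4 → posterior Normal(-2/13, 56/39)
obs 3: x=-4 → posterior Normal(-14/11, 56/55)
obs 4: x=-7 → posterior Normal(-182/71, 56/71)
obs 5: x=9/4 → posterior Normal(-146/87, 56/87)
obs 6: x=-4 → posterior Normal(-210/103, 56/103)
obs 7: x=-4 → posterior Normal(-274/119, 8/17)

-274/119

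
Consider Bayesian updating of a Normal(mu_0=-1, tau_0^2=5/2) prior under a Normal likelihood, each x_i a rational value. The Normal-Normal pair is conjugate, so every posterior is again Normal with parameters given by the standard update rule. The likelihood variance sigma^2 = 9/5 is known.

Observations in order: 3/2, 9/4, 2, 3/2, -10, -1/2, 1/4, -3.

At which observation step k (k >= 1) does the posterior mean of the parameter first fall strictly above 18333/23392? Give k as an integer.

k = 2

obs 1: x=3/2 → posterior Normal(39/86, 45/43)
obs 2: x=9/4 → posterior Normal(303/272, 45/68)
obs 3: x=2 → posterior Normal(503/372, 15/31)
obs 4: x=3/2 → posterior Normal(653/472, 45/118)
obs 5: x=-10 → posterior Normal(-347/572, 45/143)
obs 6: x=-1/2 → posterior Normal(-397/672, 15/56)
obs 7: x=1/4 → posterior Normal(-93/193, 45/193)
obs 8: x=-3 → posterior Normal(-84/109, 45/218)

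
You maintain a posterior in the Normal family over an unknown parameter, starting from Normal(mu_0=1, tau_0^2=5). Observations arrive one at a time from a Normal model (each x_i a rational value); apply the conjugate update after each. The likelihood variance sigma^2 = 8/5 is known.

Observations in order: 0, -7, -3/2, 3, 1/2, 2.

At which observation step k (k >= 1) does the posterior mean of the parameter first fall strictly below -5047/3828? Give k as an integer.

obs 1: x=0 → posterior Normal(8/33, 40/33)
obs 2: x=-7 → posterior Normal(-167/58, 20/29)
obs 3: x=-3/2 → posterior Normal(-409/166, 40/83)
obs 4: x=3 → posterior Normal(-259/216, 10/27)
obs 5: x=1/2 → posterior Normal(-117/133, 40/133)
obs 6: x=2 → posterior Normal(-67/158, 20/79)

k = 2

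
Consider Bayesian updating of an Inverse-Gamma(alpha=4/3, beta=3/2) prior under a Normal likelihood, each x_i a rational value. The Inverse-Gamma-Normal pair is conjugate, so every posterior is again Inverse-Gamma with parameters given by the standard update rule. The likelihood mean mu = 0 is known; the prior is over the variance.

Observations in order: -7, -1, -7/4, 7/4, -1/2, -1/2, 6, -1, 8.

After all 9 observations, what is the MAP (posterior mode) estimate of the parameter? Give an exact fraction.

3855/328

obs 1: x=-7 → posterior Inverse-Gamma(11/6, 26)
obs 2: x=-1 → posterior Inverse-Gamma(7/3, 53/2)
obs 3: x=-7/4 → posterior Inverse-Gamma(17/6, 897/32)
obs 4: x=7/4 → posterior Inverse-Gamma(10/3, 473/16)
obs 5: x=-1/2 → posterior Inverse-Gamma(23/6, 475/16)
obs 6: x=-1/2 → posterior Inverse-Gamma(13/3, 477/16)
obs 7: x=6 → posterior Inverse-Gamma(29/6, 765/16)
obs 8: x=-1 → posterior Inverse-Gamma(16/3, 773/16)
obs 9: x=8 → posterior Inverse-Gamma(35/6, 1285/16)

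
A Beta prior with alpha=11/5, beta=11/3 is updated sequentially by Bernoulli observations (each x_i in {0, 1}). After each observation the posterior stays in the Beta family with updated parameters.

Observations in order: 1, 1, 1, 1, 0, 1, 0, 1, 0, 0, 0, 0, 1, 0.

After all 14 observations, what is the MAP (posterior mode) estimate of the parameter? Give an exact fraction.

obs 1: x=1 → posterior Beta(16/5, 11/3)
obs 2: x=1 → posterior Beta(21/5, 11/3)
obs 3: x=1 → posterior Beta(26/5, 11/3)
obs 4: x=1 → posterior Beta(31/5, 11/3)
obs 5: x=0 → posterior Beta(31/5, 14/3)
obs 6: x=1 → posterior Beta(36/5, 14/3)
obs 7: x=0 → posterior Beta(36/5, 17/3)
obs 8: x=1 → posterior Beta(41/5, 17/3)
obs 9: x=0 → posterior Beta(41/5, 20/3)
obs 10: x=0 → posterior Beta(41/5, 23/3)
obs 11: x=0 → posterior Beta(41/5, 26/3)
obs 12: x=0 → posterior Beta(41/5, 29/3)
obs 13: x=1 → posterior Beta(46/5, 29/3)
obs 14: x=0 → posterior Beta(46/5, 32/3)

123/268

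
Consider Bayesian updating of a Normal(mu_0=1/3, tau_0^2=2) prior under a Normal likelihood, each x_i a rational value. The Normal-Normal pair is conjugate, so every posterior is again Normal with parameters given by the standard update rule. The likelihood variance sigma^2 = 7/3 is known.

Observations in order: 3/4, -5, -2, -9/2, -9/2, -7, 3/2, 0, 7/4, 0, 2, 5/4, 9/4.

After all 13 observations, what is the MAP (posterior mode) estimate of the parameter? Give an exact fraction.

obs 1: x=3/4 → posterior Normal(41/78, 14/13)
obs 2: x=-5 → posterior Normal(-139/114, 14/19)
obs 3: x=-2 → posterior Normal(-211/150, 14/25)
obs 4: x=-9/2 → posterior Normal(-373/186, 14/31)
obs 5: x=-9/2 → posterior Normal(-535/222, 14/37)
obs 6: x=-7 → posterior Normal(-787/258, 14/43)
obs 7: x=3/2 → posterior Normal(-733/294, 2/7)
obs 8: x=0 → posterior Normal(-733/330, 14/55)
obs 9: x=7/4 → posterior Normal(-335/183, 14/61)
obs 10: x=0 → posterior Normal(-5/3, 14/67)
obs 11: x=2 → posterior Normal(-299/219, 14/73)
obs 12: x=5/4 → posterior Normal(-7/6, 14/79)
obs 13: x=9/4 → posterior Normal(-236/255, 14/85)

-236/255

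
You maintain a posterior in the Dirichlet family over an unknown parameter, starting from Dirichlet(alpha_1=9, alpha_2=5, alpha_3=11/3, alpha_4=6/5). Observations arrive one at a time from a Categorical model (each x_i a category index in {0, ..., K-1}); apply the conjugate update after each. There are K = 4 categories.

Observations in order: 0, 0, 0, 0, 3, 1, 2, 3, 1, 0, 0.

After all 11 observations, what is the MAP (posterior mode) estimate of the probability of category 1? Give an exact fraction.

obs 1: x=0 → posterior Dirichlet(10, 5, 11/3, 6/5)
obs 2: x=0 → posterior Dirichlet(11, 5, 11/3, 6/5)
obs 3: x=0 → posterior Dirichlet(12, 5, 11/3, 6/5)
obs 4: x=0 → posterior Dirichlet(13, 5, 11/3, 6/5)
obs 5: x=3 → posterior Dirichlet(13, 5, 11/3, 11/5)
obs 6: x=1 → posterior Dirichlet(13, 6, 11/3, 11/5)
obs 7: x=2 → posterior Dirichlet(13, 6, 14/3, 11/5)
obs 8: x=3 → posterior Dirichlet(13, 6, 14/3, 16/5)
obs 9: x=1 → posterior Dirichlet(13, 7, 14/3, 16/5)
obs 10: x=0 → posterior Dirichlet(14, 7, 14/3, 16/5)
obs 11: x=0 → posterior Dirichlet(15, 7, 14/3, 16/5)

45/194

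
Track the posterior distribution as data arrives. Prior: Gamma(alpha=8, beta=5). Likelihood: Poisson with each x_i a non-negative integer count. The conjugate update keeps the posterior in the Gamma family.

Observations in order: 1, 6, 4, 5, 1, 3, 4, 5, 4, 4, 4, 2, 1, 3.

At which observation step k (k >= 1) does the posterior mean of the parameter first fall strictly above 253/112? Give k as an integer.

k = 3

obs 1: x=1 → posterior Gamma(9, 6)
obs 2: x=6 → posterior Gamma(15, 7)
obs 3: x=4 → posterior Gamma(19, 8)
obs 4: x=5 → posterior Gamma(24, 9)
obs 5: x=1 → posterior Gamma(25, 10)
obs 6: x=3 → posterior Gamma(28, 11)
obs 7: x=4 → posterior Gamma(32, 12)
obs 8: x=5 → posterior Gamma(37, 13)
obs 9: x=4 → posterior Gamma(41, 14)
obs 10: x=4 → posterior Gamma(45, 15)
obs 11: x=4 → posterior Gamma(49, 16)
obs 12: x=2 → posterior Gamma(51, 17)
obs 13: x=1 → posterior Gamma(52, 18)
obs 14: x=3 → posterior Gamma(55, 19)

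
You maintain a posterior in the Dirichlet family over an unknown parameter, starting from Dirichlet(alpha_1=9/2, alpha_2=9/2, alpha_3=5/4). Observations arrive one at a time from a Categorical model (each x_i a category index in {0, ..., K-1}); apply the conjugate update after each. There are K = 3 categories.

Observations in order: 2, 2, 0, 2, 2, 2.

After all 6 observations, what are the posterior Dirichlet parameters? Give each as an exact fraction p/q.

alpha_1=11/2, alpha_2=9/2, alpha_3=25/4

obs 1: x=2 → posterior Dirichlet(9/2, 9/2, 9/4)
obs 2: x=2 → posterior Dirichlet(9/2, 9/2, 13/4)
obs 3: x=0 → posterior Dirichlet(11/2, 9/2, 13/4)
obs 4: x=2 → posterior Dirichlet(11/2, 9/2, 17/4)
obs 5: x=2 → posterior Dirichlet(11/2, 9/2, 21/4)
obs 6: x=2 → posterior Dirichlet(11/2, 9/2, 25/4)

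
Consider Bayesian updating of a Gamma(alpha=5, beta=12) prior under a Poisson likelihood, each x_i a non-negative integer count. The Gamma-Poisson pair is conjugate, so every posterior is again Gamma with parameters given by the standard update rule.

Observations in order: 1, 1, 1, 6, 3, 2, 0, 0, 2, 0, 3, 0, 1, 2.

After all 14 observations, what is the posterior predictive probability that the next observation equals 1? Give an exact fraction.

160059109085386090080713531498405298176/443426488243037769948249630619149892803

obs 1: x=1 → posterior Gamma(6, 13)
obs 2: x=1 → posterior Gamma(7, 14)
obs 3: x=1 → posterior Gamma(8, 15)
obs 4: x=6 → posterior Gamma(14, 16)
obs 5: x=3 → posterior Gamma(17, 17)
obs 6: x=2 → posterior Gamma(19, 18)
obs 7: x=0 → posterior Gamma(19, 19)
obs 8: x=0 → posterior Gamma(19, 20)
obs 9: x=2 → posterior Gamma(21, 21)
obs 10: x=0 → posterior Gamma(21, 22)
obs 11: x=3 → posterior Gamma(24, 23)
obs 12: x=0 → posterior Gamma(24, 24)
obs 13: x=1 → posterior Gamma(25, 25)
obs 14: x=2 → posterior Gamma(27, 26)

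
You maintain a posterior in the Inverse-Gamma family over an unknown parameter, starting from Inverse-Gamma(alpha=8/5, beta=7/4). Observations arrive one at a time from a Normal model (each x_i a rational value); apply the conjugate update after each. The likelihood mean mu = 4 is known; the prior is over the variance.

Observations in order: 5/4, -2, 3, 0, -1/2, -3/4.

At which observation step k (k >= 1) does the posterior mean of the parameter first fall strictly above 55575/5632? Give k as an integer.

k = 2

obs 1: x=5/4 → posterior Inverse-Gamma(21/10, 177/32)
obs 2: x=-2 → posterior Inverse-Gamma(13/5, 753/32)
obs 3: x=3 → posterior Inverse-Gamma(31/10, 769/32)
obs 4: x=0 → posterior Inverse-Gamma(18/5, 1025/32)
obs 5: x=-1/2 → posterior Inverse-Gamma(41/10, 1349/32)
obs 6: x=-3/4 → posterior Inverse-Gamma(23/5, 855/16)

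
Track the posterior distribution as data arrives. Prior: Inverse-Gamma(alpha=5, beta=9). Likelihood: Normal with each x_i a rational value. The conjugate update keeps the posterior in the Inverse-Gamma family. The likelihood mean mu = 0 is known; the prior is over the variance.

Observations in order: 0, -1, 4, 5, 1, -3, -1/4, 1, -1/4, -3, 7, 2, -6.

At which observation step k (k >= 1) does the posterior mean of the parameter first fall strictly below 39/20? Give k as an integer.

obs 1: x=0 → posterior Inverse-Gamma(11/2, 9)
obs 2: x=-1 → posterior Inverse-Gamma(6, 19/2)
obs 3: x=4 → posterior Inverse-Gamma(13/2, 35/2)
obs 4: x=5 → posterior Inverse-Gamma(7, 30)
obs 5: x=1 → posterior Inverse-Gamma(15/2, 61/2)
obs 6: x=-3 → posterior Inverse-Gamma(8, 35)
obs 7: x=-1/4 → posterior Inverse-Gamma(17/2, 1121/32)
obs 8: x=1 → posterior Inverse-Gamma(9, 1137/32)
obs 9: x=-1/4 → posterior Inverse-Gamma(19/2, 569/16)
obs 10: x=-3 → posterior Inverse-Gamma(10, 641/16)
obs 11: x=7 → posterior Inverse-Gamma(21/2, 1033/16)
obs 12: x=2 → posterior Inverse-Gamma(11, 1065/16)
obs 13: x=-6 → posterior Inverse-Gamma(23/2, 1353/16)

k = 2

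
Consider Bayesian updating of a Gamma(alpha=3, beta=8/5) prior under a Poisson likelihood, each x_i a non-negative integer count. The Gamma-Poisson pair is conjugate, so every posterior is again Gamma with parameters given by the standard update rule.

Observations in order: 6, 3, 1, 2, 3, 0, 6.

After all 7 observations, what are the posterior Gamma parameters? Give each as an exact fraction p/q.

obs 1: x=6 → posterior Gamma(9, 13/5)
obs 2: x=3 → posterior Gamma(12, 18/5)
obs 3: x=1 → posterior Gamma(13, 23/5)
obs 4: x=2 → posterior Gamma(15, 28/5)
obs 5: x=3 → posterior Gamma(18, 33/5)
obs 6: x=0 → posterior Gamma(18, 38/5)
obs 7: x=6 → posterior Gamma(24, 43/5)

alpha=24, beta=43/5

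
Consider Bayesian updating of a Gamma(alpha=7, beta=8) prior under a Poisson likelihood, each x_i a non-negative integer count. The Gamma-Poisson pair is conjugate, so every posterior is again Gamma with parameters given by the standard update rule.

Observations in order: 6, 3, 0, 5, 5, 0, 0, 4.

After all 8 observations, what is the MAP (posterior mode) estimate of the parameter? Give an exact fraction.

obs 1: x=6 → posterior Gamma(13, 9)
obs 2: x=3 → posterior Gamma(16, 10)
obs 3: x=0 → posterior Gamma(16, 11)
obs 4: x=5 → posterior Gamma(21, 12)
obs 5: x=5 → posterior Gamma(26, 13)
obs 6: x=0 → posterior Gamma(26, 14)
obs 7: x=0 → posterior Gamma(26, 15)
obs 8: x=4 → posterior Gamma(30, 16)

29/16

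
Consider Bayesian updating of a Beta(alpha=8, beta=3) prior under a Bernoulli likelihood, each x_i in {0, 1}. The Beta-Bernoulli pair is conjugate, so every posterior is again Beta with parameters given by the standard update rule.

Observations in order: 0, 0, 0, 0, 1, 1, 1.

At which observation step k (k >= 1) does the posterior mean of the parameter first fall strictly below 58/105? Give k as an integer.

k = 4

obs 1: x=0 → posterior Beta(8, 4)
obs 2: x=0 → posterior Beta(8, 5)
obs 3: x=0 → posterior Beta(8, 6)
obs 4: x=0 → posterior Beta(8, 7)
obs 5: x=1 → posterior Beta(9, 7)
obs 6: x=1 → posterior Beta(10, 7)
obs 7: x=1 → posterior Beta(11, 7)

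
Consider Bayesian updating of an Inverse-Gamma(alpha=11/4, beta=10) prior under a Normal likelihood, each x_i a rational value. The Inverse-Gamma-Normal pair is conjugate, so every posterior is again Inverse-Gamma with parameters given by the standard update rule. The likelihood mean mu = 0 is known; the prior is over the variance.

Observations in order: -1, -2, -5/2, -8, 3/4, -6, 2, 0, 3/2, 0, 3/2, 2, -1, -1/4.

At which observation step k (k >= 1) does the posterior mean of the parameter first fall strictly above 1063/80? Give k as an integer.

obs 1: x=-1 → posterior Inverse-Gamma(13/4, 21/2)
obs 2: x=-2 → posterior Inverse-Gamma(15/4, 25/2)
obs 3: x=-5/2 → posterior Inverse-Gamma(17/4, 125/8)
obs 4: x=-8 → posterior Inverse-Gamma(19/4, 381/8)
obs 5: x=3/4 → posterior Inverse-Gamma(21/4, 1533/32)
obs 6: x=-6 → posterior Inverse-Gamma(23/4, 2109/32)
obs 7: x=2 → posterior Inverse-Gamma(25/4, 2173/32)
obs 8: x=0 → posterior Inverse-Gamma(27/4, 2173/32)
obs 9: x=3/2 → posterior Inverse-Gamma(29/4, 2209/32)
obs 10: x=0 → posterior Inverse-Gamma(31/4, 2209/32)
obs 11: x=3/2 → posterior Inverse-Gamma(33/4, 2245/32)
obs 12: x=2 → posterior Inverse-Gamma(35/4, 2309/32)
obs 13: x=-1 → posterior Inverse-Gamma(37/4, 2325/32)
obs 14: x=-1/4 → posterior Inverse-Gamma(39/4, 1163/16)

k = 6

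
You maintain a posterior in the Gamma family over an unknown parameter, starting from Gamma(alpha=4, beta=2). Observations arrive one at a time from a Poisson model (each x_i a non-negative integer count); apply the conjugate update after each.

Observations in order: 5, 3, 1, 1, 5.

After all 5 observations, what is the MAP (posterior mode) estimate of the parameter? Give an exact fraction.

obs 1: x=5 → posterior Gamma(9, 3)
obs 2: x=3 → posterior Gamma(12, 4)
obs 3: x=1 → posterior Gamma(13, 5)
obs 4: x=1 → posterior Gamma(14, 6)
obs 5: x=5 → posterior Gamma(19, 7)

18/7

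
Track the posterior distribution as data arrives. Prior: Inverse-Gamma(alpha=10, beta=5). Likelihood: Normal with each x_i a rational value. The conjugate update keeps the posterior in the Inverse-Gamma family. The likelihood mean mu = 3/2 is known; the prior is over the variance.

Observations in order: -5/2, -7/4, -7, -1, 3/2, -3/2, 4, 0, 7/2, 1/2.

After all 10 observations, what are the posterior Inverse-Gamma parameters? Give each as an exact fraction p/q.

obs 1: x=-5/2 → posterior Inverse-Gamma(21/2, 13)
obs 2: x=-7/4 → posterior Inverse-Gamma(11, 585/32)
obs 3: x=-7 → posterior Inverse-Gamma(23/2, 1741/32)
obs 4: x=-1 → posterior Inverse-Gamma(12, 1841/32)
obs 5: x=3/2 → posterior Inverse-Gamma(25/2, 1841/32)
obs 6: x=-3/2 → posterior Inverse-Gamma(13, 1985/32)
obs 7: x=4 → posterior Inverse-Gamma(27/2, 2085/32)
obs 8: x=0 → posterior Inverse-Gamma(14, 2121/32)
obs 9: x=7/2 → posterior Inverse-Gamma(29/2, 2185/32)
obs 10: x=1/2 → posterior Inverse-Gamma(15, 2201/32)

alpha=15, beta=2201/32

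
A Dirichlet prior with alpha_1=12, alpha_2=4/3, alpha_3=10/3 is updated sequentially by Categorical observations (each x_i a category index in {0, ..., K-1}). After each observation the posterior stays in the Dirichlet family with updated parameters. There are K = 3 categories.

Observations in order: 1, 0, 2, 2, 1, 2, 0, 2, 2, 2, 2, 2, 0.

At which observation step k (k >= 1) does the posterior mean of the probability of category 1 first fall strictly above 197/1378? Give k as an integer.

obs 1: x=1 → posterior Dirichlet(12, 7/3, 10/3)
obs 2: x=0 → posterior Dirichlet(13, 7/3, 10/3)
obs 3: x=2 → posterior Dirichlet(13, 7/3, 13/3)
obs 4: x=2 → posterior Dirichlet(13, 7/3, 16/3)
obs 5: x=1 → posterior Dirichlet(13, 10/3, 16/3)
obs 6: x=2 → posterior Dirichlet(13, 10/3, 19/3)
obs 7: x=0 → posterior Dirichlet(14, 10/3, 19/3)
obs 8: x=2 → posterior Dirichlet(14, 10/3, 22/3)
obs 9: x=2 → posterior Dirichlet(14, 10/3, 25/3)
obs 10: x=2 → posterior Dirichlet(14, 10/3, 28/3)
obs 11: x=2 → posterior Dirichlet(14, 10/3, 31/3)
obs 12: x=2 → posterior Dirichlet(14, 10/3, 34/3)
obs 13: x=0 → posterior Dirichlet(15, 10/3, 34/3)

k = 5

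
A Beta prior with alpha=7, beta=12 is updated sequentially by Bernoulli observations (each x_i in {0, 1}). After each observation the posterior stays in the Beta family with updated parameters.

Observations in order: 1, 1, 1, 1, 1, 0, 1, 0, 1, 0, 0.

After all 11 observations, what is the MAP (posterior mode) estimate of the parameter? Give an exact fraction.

obs 1: x=1 → posterior Beta(8, 12)
obs 2: x=1 → posterior Beta(9, 12)
obs 3: x=1 → posterior Beta(10, 12)
obs 4: x=1 → posterior Beta(11, 12)
obs 5: x=1 → posterior Beta(12, 12)
obs 6: x=0 → posterior Beta(12, 13)
obs 7: x=1 → posterior Beta(13, 13)
obs 8: x=0 → posterior Beta(13, 14)
obs 9: x=1 → posterior Beta(14, 14)
obs 10: x=0 → posterior Beta(14, 15)
obs 11: x=0 → posterior Beta(14, 16)

13/28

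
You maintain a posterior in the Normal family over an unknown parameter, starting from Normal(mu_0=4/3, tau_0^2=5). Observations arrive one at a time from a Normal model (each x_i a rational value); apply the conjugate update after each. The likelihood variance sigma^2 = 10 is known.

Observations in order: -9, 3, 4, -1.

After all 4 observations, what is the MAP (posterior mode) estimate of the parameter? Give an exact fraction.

obs 1: x=-9 → posterior Normal(-19/9, 10/3)
obs 2: x=3 → posterior Normal(-5/6, 5/2)
obs 3: x=4 → posterior Normal(2/15, 2)
obs 4: x=-1 → posterior Normal(-1/18, 5/3)

-1/18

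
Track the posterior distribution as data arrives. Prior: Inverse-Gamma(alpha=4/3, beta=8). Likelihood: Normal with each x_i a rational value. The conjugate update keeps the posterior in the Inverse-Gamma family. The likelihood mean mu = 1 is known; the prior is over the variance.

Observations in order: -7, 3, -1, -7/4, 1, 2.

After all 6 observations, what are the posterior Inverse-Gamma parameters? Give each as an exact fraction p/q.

alpha=13/3, beta=1545/32

obs 1: x=-7 → posterior Inverse-Gamma(11/6, 40)
obs 2: x=3 → posterior Inverse-Gamma(7/3, 42)
obs 3: x=-1 → posterior Inverse-Gamma(17/6, 44)
obs 4: x=-7/4 → posterior Inverse-Gamma(10/3, 1529/32)
obs 5: x=1 → posterior Inverse-Gamma(23/6, 1529/32)
obs 6: x=2 → posterior Inverse-Gamma(13/3, 1545/32)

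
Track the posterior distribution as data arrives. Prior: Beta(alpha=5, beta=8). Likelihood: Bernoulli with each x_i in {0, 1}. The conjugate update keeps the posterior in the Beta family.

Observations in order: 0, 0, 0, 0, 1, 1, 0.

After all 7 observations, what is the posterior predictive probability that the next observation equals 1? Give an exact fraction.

obs 1: x=0 → posterior Beta(5, 9)
obs 2: x=0 → posterior Beta(5, 10)
obs 3: x=0 → posterior Beta(5, 11)
obs 4: x=0 → posterior Beta(5, 12)
obs 5: x=1 → posterior Beta(6, 12)
obs 6: x=1 → posterior Beta(7, 12)
obs 7: x=0 → posterior Beta(7, 13)

7/20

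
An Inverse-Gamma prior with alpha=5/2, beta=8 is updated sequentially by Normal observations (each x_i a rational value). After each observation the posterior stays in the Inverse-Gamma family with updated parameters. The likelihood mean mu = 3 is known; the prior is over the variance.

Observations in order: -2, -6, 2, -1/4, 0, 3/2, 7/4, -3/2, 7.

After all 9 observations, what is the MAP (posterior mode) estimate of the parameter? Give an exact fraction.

obs 1: x=-2 → posterior Inverse-Gamma(3, 41/2)
obs 2: x=-6 → posterior Inverse-Gamma(7/2, 61)
obs 3: x=2 → posterior Inverse-Gamma(4, 123/2)
obs 4: x=-1/4 → posterior Inverse-Gamma(9/2, 2137/32)
obs 5: x=0 → posterior Inverse-Gamma(5, 2281/32)
obs 6: x=3/2 → posterior Inverse-Gamma(11/2, 2317/32)
obs 7: x=7/4 → posterior Inverse-Gamma(6, 1171/16)
obs 8: x=-3/2 → posterior Inverse-Gamma(13/2, 1333/16)
obs 9: x=7 → posterior Inverse-Gamma(7, 1461/16)

1461/128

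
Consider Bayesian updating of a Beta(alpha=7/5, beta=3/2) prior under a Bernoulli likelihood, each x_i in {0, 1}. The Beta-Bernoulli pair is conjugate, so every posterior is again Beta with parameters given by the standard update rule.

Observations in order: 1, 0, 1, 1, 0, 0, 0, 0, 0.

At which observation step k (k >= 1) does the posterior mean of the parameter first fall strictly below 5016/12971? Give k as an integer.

obs 1: x=1 → posterior Beta(12/5, 3/2)
obs 2: x=0 → posterior Beta(12/5, 5/2)
obs 3: x=1 → posterior Beta(17/5, 5/2)
obs 4: x=1 → posterior Beta(22/5, 5/2)
obs 5: x=0 → posterior Beta(22/5, 7/2)
obs 6: x=0 → posterior Beta(22/5, 9/2)
obs 7: x=0 → posterior Beta(22/5, 11/2)
obs 8: x=0 → posterior Beta(22/5, 13/2)
obs 9: x=0 → posterior Beta(22/5, 15/2)

k = 9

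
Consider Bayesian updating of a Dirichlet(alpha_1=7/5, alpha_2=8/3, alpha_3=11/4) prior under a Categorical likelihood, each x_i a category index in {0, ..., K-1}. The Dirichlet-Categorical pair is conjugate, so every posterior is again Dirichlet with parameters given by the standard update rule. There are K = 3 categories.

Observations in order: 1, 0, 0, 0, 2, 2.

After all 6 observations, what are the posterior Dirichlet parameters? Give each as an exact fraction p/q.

obs 1: x=1 → posterior Dirichlet(7/5, 11/3, 11/4)
obs 2: x=0 → posterior Dirichlet(12/5, 11/3, 11/4)
obs 3: x=0 → posterior Dirichlet(17/5, 11/3, 11/4)
obs 4: x=0 → posterior Dirichlet(22/5, 11/3, 11/4)
obs 5: x=2 → posterior Dirichlet(22/5, 11/3, 15/4)
obs 6: x=2 → posterior Dirichlet(22/5, 11/3, 19/4)

alpha_1=22/5, alpha_2=11/3, alpha_3=19/4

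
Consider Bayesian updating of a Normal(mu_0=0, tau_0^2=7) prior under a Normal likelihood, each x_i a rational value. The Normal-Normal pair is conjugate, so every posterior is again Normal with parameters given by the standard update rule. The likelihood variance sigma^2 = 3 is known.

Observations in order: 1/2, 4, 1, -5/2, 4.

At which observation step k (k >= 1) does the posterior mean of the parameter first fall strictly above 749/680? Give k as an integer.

k = 2

obs 1: x=1/2 → posterior Normal(7/20, 21/10)
obs 2: x=4 → posterior Normal(63/34, 21/17)
obs 3: x=1 → posterior Normal(77/48, 7/8)
obs 4: x=-5/2 → posterior Normal(21/31, 21/31)
obs 5: x=4 → posterior Normal(49/38, 21/38)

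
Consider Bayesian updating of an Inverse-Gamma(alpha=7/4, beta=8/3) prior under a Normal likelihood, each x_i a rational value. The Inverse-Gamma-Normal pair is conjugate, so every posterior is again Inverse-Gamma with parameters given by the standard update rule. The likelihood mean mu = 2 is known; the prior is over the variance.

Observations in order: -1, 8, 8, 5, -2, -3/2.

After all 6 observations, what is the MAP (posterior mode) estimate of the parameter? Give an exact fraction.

obs 1: x=-1 → posterior Inverse-Gamma(9/4, 43/6)
obs 2: x=8 → posterior Inverse-Gamma(11/4, 151/6)
obs 3: x=8 → posterior Inverse-Gamma(13/4, 259/6)
obs 4: x=5 → posterior Inverse-Gamma(15/4, 143/3)
obs 5: x=-2 → posterior Inverse-Gamma(17/4, 167/3)
obs 6: x=-3/2 → posterior Inverse-Gamma(19/4, 1483/24)

1483/138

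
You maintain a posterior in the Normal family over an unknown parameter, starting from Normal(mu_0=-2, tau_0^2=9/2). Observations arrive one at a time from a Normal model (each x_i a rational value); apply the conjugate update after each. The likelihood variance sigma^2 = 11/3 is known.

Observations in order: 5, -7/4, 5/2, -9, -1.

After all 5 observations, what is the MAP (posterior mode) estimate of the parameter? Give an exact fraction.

obs 1: x=5 → posterior Normal(13/7, 99/49)
obs 2: x=-7/4 → posterior Normal(175/304, 99/76)
obs 3: x=5/2 → posterior Normal(445/412, 99/103)
obs 4: x=-9 → posterior Normal(-527/520, 99/130)
obs 5: x=-1 → posterior Normal(-635/628, 99/157)

-635/628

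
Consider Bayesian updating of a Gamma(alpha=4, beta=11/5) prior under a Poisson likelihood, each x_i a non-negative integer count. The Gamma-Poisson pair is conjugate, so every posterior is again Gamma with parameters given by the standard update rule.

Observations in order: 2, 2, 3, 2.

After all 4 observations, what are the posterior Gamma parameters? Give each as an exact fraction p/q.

alpha=13, beta=31/5

obs 1: x=2 → posterior Gamma(6, 16/5)
obs 2: x=2 → posterior Gamma(8, 21/5)
obs 3: x=3 → posterior Gamma(11, 26/5)
obs 4: x=2 → posterior Gamma(13, 31/5)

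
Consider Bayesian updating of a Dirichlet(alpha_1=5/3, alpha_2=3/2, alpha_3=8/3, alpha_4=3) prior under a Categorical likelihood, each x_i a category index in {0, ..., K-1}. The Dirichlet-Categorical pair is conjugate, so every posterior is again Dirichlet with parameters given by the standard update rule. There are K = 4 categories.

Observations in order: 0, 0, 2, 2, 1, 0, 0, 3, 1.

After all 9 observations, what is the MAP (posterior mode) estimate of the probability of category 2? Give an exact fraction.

obs 1: x=0 → posterior Dirichlet(8/3, 3/2, 8/3, 3)
obs 2: x=0 → posterior Dirichlet(11/3, 3/2, 8/3, 3)
obs 3: x=2 → posterior Dirichlet(11/3, 3/2, 11/3, 3)
obs 4: x=2 → posterior Dirichlet(11/3, 3/2, 14/3, 3)
obs 5: x=1 → posterior Dirichlet(11/3, 5/2, 14/3, 3)
obs 6: x=0 → posterior Dirichlet(14/3, 5/2, 14/3, 3)
obs 7: x=0 → posterior Dirichlet(17/3, 5/2, 14/3, 3)
obs 8: x=3 → posterior Dirichlet(17/3, 5/2, 14/3, 4)
obs 9: x=1 → posterior Dirichlet(17/3, 7/2, 14/3, 4)

22/83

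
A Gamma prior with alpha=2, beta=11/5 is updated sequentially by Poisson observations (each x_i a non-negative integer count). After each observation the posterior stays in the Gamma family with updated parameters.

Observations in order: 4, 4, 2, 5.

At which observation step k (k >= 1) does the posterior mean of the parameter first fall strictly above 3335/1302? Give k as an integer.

k = 4

obs 1: x=4 → posterior Gamma(6, 16/5)
obs 2: x=4 → posterior Gamma(10, 21/5)
obs 3: x=2 → posterior Gamma(12, 26/5)
obs 4: x=5 → posterior Gamma(17, 31/5)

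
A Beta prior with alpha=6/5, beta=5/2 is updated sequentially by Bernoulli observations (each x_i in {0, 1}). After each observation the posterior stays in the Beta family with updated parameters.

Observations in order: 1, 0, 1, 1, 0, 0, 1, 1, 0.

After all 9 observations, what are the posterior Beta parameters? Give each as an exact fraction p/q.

obs 1: x=1 → posterior Beta(11/5, 5/2)
obs 2: x=0 → posterior Beta(11/5, 7/2)
obs 3: x=1 → posterior Beta(16/5, 7/2)
obs 4: x=1 → posterior Beta(21/5, 7/2)
obs 5: x=0 → posterior Beta(21/5, 9/2)
obs 6: x=0 → posterior Beta(21/5, 11/2)
obs 7: x=1 → posterior Beta(26/5, 11/2)
obs 8: x=1 → posterior Beta(31/5, 11/2)
obs 9: x=0 → posterior Beta(31/5, 13/2)

alpha=31/5, beta=13/2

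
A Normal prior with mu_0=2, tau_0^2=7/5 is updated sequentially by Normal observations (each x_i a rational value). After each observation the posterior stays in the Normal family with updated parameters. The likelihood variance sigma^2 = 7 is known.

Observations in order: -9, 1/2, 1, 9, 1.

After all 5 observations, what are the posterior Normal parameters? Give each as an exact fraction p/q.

mu_0=5/4, tau_0^2=7/10

obs 1: x=-9 → posterior Normal(1/6, 7/6)
obs 2: x=1/2 → posterior Normal(3/14, 1)
obs 3: x=1 → posterior Normal(5/16, 7/8)
obs 4: x=9 → posterior Normal(23/18, 7/9)
obs 5: x=1 → posterior Normal(5/4, 7/10)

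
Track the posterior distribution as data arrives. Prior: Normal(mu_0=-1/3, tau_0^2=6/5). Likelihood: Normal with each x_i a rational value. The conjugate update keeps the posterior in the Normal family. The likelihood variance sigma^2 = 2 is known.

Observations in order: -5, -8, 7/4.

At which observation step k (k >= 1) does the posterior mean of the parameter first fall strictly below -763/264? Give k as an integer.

k = 2

obs 1: x=-5 → posterior Normal(-25/12, 3/4)
obs 2: x=-8 → posterior Normal(-122/33, 6/11)
obs 3: x=7/4 → posterior Normal(-425/168, 3/7)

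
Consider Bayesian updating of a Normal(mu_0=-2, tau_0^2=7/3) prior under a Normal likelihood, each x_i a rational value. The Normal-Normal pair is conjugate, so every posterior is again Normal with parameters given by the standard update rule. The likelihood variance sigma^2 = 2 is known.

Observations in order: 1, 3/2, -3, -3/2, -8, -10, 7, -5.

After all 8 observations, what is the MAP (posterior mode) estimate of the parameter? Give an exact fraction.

-69/31

obs 1: x=1 → posterior Normal(-5/13, 14/13)
obs 2: x=3/2 → posterior Normal(11/40, 7/10)
obs 3: x=-3 → posterior Normal(-31/54, 14/27)
obs 4: x=-3/2 → posterior Normal(-13/17, 7/17)
obs 5: x=-8 → posterior Normal(-2, 14/41)
obs 6: x=-10 → posterior Normal(-19/6, 7/24)
obs 7: x=7 → posterior Normal(-103/55, 14/55)
obs 8: x=-5 → posterior Normal(-69/31, 7/31)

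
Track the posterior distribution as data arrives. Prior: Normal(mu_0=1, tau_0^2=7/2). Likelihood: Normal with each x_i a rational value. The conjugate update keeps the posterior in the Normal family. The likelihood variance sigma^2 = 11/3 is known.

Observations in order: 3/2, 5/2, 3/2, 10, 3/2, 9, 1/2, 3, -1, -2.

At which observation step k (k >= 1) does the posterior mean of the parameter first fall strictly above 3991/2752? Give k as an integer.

k = 2

obs 1: x=3/2 → posterior Normal(107/86, 77/43)
obs 2: x=5/2 → posterior Normal(53/32, 77/64)
obs 3: x=3/2 → posterior Normal(55/34, 77/85)
obs 4: x=10 → posterior Normal(695/212, 77/106)
obs 5: x=3/2 → posterior Normal(379/127, 77/127)
obs 6: x=9 → posterior Normal(142/37, 77/148)
obs 7: x=1/2 → posterior Normal(89/26, 77/169)
obs 8: x=3 → posterior Normal(1283/380, 77/190)
obs 9: x=-1 → posterior Normal(1241/422, 77/211)
obs 10: x=-2 → posterior Normal(1157/464, 77/232)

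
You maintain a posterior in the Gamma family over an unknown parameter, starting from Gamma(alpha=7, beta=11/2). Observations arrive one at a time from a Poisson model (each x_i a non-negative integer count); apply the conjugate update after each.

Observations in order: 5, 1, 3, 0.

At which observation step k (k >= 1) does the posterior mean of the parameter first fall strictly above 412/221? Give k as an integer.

k = 3

obs 1: x=5 → posterior Gamma(12, 13/2)
obs 2: x=1 → posterior Gamma(13, 15/2)
obs 3: x=3 → posterior Gamma(16, 17/2)
obs 4: x=0 → posterior Gamma(16, 19/2)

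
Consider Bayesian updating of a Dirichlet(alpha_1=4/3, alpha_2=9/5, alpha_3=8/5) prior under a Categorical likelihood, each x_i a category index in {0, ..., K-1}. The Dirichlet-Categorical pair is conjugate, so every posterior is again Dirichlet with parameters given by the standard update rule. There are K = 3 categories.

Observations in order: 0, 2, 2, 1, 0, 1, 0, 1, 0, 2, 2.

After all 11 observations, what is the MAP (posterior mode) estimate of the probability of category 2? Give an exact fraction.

69/191

obs 1: x=0 → posterior Dirichlet(7/3, 9/5, 8/5)
obs 2: x=2 → posterior Dirichlet(7/3, 9/5, 13/5)
obs 3: x=2 → posterior Dirichlet(7/3, 9/5, 18/5)
obs 4: x=1 → posterior Dirichlet(7/3, 14/5, 18/5)
obs 5: x=0 → posterior Dirichlet(10/3, 14/5, 18/5)
obs 6: x=1 → posterior Dirichlet(10/3, 19/5, 18/5)
obs 7: x=0 → posterior Dirichlet(13/3, 19/5, 18/5)
obs 8: x=1 → posterior Dirichlet(13/3, 24/5, 18/5)
obs 9: x=0 → posterior Dirichlet(16/3, 24/5, 18/5)
obs 10: x=2 → posterior Dirichlet(16/3, 24/5, 23/5)
obs 11: x=2 → posterior Dirichlet(16/3, 24/5, 28/5)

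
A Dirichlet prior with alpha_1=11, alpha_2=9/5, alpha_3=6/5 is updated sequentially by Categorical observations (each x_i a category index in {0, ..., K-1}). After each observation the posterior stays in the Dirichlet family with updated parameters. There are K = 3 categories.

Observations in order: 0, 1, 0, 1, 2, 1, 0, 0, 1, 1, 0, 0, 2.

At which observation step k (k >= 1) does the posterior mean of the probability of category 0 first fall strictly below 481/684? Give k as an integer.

k = 5

obs 1: x=0 → posterior Dirichlet(12, 9/5, 6/5)
obs 2: x=1 → posterior Dirichlet(12, 14/5, 6/5)
obs 3: x=0 → posterior Dirichlet(13, 14/5, 6/5)
obs 4: x=1 → posterior Dirichlet(13, 19/5, 6/5)
obs 5: x=2 → posterior Dirichlet(13, 19/5, 11/5)
obs 6: x=1 → posterior Dirichlet(13, 24/5, 11/5)
obs 7: x=0 → posterior Dirichlet(14, 24/5, 11/5)
obs 8: x=0 → posterior Dirichlet(15, 24/5, 11/5)
obs 9: x=1 → posterior Dirichlet(15, 29/5, 11/5)
obs 10: x=1 → posterior Dirichlet(15, 34/5, 11/5)
obs 11: x=0 → posterior Dirichlet(16, 34/5, 11/5)
obs 12: x=0 → posterior Dirichlet(17, 34/5, 11/5)
obs 13: x=2 → posterior Dirichlet(17, 34/5, 16/5)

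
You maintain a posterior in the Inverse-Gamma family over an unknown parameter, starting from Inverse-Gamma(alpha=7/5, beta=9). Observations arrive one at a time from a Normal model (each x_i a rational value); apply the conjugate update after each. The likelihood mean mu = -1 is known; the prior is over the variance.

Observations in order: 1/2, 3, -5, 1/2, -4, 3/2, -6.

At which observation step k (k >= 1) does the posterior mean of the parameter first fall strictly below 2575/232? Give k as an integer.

k = 5

obs 1: x=1/2 → posterior Inverse-Gamma(19/10, 81/8)
obs 2: x=3 → posterior Inverse-Gamma(12/5, 145/8)
obs 3: x=-5 → posterior Inverse-Gamma(29/10, 209/8)
obs 4: x=1/2 → posterior Inverse-Gamma(17/5, 109/4)
obs 5: x=-4 → posterior Inverse-Gamma(39/10, 127/4)
obs 6: x=3/2 → posterior Inverse-Gamma(22/5, 279/8)
obs 7: x=-6 → posterior Inverse-Gamma(49/10, 379/8)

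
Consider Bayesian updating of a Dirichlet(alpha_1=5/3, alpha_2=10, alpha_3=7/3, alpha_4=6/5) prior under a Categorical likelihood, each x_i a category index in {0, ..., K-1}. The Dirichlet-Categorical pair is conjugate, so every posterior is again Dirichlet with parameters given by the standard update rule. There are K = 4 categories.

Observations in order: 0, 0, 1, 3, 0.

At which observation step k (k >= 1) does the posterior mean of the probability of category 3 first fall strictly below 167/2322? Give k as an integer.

obs 1: x=0 → posterior Dirichlet(8/3, 10, 7/3, 6/5)
obs 2: x=0 → posterior Dirichlet(11/3, 10, 7/3, 6/5)
obs 3: x=1 → posterior Dirichlet(11/3, 11, 7/3, 6/5)
obs 4: x=3 → posterior Dirichlet(11/3, 11, 7/3, 11/5)
obs 5: x=0 → posterior Dirichlet(14/3, 11, 7/3, 11/5)

k = 2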